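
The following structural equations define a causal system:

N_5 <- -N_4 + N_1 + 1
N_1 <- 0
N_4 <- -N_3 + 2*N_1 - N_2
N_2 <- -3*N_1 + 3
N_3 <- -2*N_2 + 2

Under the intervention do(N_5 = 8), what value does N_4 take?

The intervention breaks the incoming arrows to N_5: N_5 <- -N_4 + N_1 + 1 no longer applies, and N_5 = 8.
Since N_4 is not a descendant of the intervened variable, it is unaffected.
N_2 = -3*N_1 + 3  [with N_1=0]  = 3
N_3 = -2*N_2 + 2  [with N_2=3]  = -4
N_4 = -N_3 + 2*N_1 - N_2  [with N_3=-4, N_1=0, N_2=3]  = 1

1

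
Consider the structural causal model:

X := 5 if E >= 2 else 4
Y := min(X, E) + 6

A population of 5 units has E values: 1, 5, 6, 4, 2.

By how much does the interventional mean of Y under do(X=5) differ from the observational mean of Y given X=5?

Every unit gets X=5 under the intervention. Y values become 7, 11, 11, 10, 8; E[Y|do(X=5)] = 9.4.
E[Y|X=5] averages over only the 4 units with X=5 (E = 5, 6, 4, 2): Y = 11, 11, 10, 8, mean 10.
Difference = 9.4 − 10 = -0.6.

-0.6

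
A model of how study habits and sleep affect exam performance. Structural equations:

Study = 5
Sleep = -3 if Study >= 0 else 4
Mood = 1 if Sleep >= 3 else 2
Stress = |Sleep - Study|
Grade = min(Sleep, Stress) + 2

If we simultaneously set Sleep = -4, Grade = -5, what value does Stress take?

Under do(Sleep = -4, Grade = -5), each intervened variable's structural equation is replaced by its fixed value.
Stress = |Sleep - Study|  [with Sleep=-4, Study=5]  = 9

9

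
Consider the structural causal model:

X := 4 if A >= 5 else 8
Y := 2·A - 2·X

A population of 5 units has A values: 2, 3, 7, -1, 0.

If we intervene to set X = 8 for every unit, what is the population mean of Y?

-11.6

Every unit gets X=8 under the intervention. Y values become -12, -10, -2, -18, -16; E[Y|do(X=8)] = -11.6.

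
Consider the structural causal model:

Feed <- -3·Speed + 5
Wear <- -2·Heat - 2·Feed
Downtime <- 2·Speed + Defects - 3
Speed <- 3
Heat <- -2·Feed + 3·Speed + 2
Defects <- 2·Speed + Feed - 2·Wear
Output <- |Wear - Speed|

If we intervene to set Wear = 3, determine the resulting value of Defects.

-4

Intervening sets Wear = 3 and removes its equation (Wear <- -2·Heat - 2·Feed).
Feed = -3·Speed + 5  [with Speed=3]  = -4
Defects = 2·Speed + Feed - 2·Wear  [with Speed=3, Feed=-4, Wear=3]  = -4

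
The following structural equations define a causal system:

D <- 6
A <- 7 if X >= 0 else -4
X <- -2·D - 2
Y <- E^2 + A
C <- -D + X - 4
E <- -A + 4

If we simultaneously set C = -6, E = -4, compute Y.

12

Setting C = -6, E = -4 by intervention discards those variables' equations.
X = -2·D - 2  [with D=6]  = -14
A = 7 if X >= 0 else -4  [with X=-14]  = -4
Y = E^2 + A  [with E=-4, A=-4]  = 12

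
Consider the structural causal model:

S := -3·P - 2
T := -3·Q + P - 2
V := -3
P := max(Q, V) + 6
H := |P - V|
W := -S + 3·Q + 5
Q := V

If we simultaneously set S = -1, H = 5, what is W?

Setting S = -1, H = 5 by intervention discards those variables' equations.
Q = V  [with V=-3]  = -3
W = -S + 3·Q + 5  [with S=-1, Q=-3]  = -3

-3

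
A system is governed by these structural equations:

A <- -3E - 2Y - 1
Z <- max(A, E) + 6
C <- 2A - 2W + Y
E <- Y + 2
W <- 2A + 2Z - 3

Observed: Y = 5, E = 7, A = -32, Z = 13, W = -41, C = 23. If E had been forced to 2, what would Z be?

Under do(E=2), the mechanism E <- Y + 2 is discarded; E is fixed at 2.
A = -3E - 2Y - 1  [with E=2, Y=5]  = -17
Z = max(A, E) + 6  [with A=-17, E=2]  = 8

8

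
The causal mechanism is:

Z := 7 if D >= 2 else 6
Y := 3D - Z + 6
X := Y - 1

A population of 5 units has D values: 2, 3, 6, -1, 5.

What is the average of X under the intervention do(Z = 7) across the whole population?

Under do(Z=7), Z's equation is replaced by Z=7 for every unit. Per-unit X: 4, 7, 16, -5, 13. Mean = 7.

7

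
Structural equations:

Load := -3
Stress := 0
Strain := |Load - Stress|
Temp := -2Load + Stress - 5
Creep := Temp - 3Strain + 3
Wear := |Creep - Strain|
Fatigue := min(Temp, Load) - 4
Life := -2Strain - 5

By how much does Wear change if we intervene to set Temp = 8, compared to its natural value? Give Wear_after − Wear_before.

Under do(Temp=8), the mechanism Temp := -2Load + Stress - 5 is discarded; Temp is fixed at 8.
Strain = |Load - Stress|  [with Load=-3, Stress=0]  = 3
Creep = Temp - 3Strain + 3  [with Temp=8, Strain=3]  = 2
Wear = |Creep - Strain|  [with Creep=2, Strain=3]  = 1
Without intervention: Strain = |Load - Stress|  [with Load=-3, Stress=0]  = 3; Temp = -2Load + Stress - 5  [with Load=-3, Stress=0]  = 1; Creep = Temp - 3Strain + 3  [with Temp=1, Strain=3]  = -5; Wear = |Creep - Strain|  [with Creep=-5, Strain=3]  = 8.
Change = 1 − 8 = -7.

-7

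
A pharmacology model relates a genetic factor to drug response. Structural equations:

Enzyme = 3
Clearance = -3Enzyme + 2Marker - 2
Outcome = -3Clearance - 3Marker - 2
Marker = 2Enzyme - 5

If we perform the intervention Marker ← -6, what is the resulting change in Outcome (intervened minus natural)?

Under do(Marker=-6), the mechanism Marker = 2Enzyme - 5 is discarded; Marker is fixed at -6.
Clearance = -3Enzyme + 2Marker - 2  [with Enzyme=3, Marker=-6]  = -23
Outcome = -3Clearance - 3Marker - 2  [with Clearance=-23, Marker=-6]  = 85
Without intervention: Marker = 2Enzyme - 5  [with Enzyme=3]  = 1; Clearance = -3Enzyme + 2Marker - 2  [with Enzyme=3, Marker=1]  = -9; Outcome = -3Clearance - 3Marker - 2  [with Clearance=-9, Marker=1]  = 22.
Change = 85 − 22 = 63.

63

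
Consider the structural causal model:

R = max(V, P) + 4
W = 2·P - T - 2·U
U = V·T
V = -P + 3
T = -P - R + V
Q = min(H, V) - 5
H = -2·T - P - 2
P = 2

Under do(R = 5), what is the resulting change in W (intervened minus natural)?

The intervention breaks the incoming arrows to R: R = max(V, P) + 4 no longer applies, and R = 5.
V = -P + 3  [with P=2]  = 1
T = -P - R + V  [with P=2, R=5, V=1]  = -6
U = V·T  [with V=1, T=-6]  = -6
W = 2·P - T - 2·U  [with P=2, T=-6, U=-6]  = 22
Without intervention: V = -P + 3  [with P=2]  = 1; R = max(V, P) + 4  [with V=1, P=2]  = 6; T = -P - R + V  [with P=2, R=6, V=1]  = -7; U = V·T  [with V=1, T=-7]  = -7; W = 2·P - T - 2·U  [with P=2, T=-7, U=-7]  = 25.
Change = 22 − 25 = -3.

-3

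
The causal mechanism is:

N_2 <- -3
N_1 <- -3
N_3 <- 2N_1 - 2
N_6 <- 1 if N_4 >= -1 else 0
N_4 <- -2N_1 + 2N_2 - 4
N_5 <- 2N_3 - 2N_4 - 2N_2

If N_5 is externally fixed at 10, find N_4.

-4

The intervention breaks the incoming arrows to N_5: N_5 <- 2N_3 - 2N_4 - 2N_2 no longer applies, and N_5 = 10.
Since N_4 is not a descendant of the intervened variable, it is unaffected.
N_4 = -2N_1 + 2N_2 - 4  [with N_1=-3, N_2=-3]  = -4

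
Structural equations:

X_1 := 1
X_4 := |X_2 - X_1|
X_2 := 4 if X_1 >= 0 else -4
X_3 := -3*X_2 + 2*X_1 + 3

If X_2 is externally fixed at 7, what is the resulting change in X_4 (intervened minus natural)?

3

Under do(X_2=7), the mechanism X_2 := 4 if X_1 >= 0 else -4 is discarded; X_2 is fixed at 7.
X_4 = |X_2 - X_1|  [with X_2=7, X_1=1]  = 6
Without intervention: X_2 = 4 if X_1 >= 0 else -4  [with X_1=1]  = 4; X_4 = |X_2 - X_1|  [with X_2=4, X_1=1]  = 3.
Change = 6 − 3 = 3.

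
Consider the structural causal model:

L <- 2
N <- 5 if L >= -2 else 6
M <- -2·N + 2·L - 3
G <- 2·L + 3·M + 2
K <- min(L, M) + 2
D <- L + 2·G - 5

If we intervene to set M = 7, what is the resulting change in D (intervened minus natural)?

96

The intervention breaks the incoming arrows to M: M <- -2·N + 2·L - 3 no longer applies, and M = 7.
G = 2·L + 3·M + 2  [with L=2, M=7]  = 27
D = L + 2·G - 5  [with L=2, G=27]  = 51
Without intervention: N = 5 if L >= -2 else 6  [with L=2]  = 5; M = -2·N + 2·L - 3  [with N=5, L=2]  = -9; G = 2·L + 3·M + 2  [with L=2, M=-9]  = -21; D = L + 2·G - 5  [with L=2, G=-21]  = -45.
Change = 51 − (-45) = 96.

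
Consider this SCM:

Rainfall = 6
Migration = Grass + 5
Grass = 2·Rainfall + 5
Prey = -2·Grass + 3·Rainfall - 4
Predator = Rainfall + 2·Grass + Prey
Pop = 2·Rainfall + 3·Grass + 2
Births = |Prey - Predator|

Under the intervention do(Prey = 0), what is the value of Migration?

The intervention breaks the incoming arrows to Prey: Prey = -2·Grass + 3·Rainfall - 4 no longer applies, and Prey = 0.
No directed path runs from Prey to Migration, so Migration keeps its natural value.
Grass = 2·Rainfall + 5  [with Rainfall=6]  = 17
Migration = Grass + 5  [with Grass=17]  = 22

22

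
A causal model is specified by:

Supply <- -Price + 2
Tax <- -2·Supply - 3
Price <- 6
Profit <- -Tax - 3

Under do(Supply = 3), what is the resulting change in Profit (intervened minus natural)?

14

Under do(Supply=3), the mechanism Supply <- -Price + 2 is discarded; Supply is fixed at 3.
Tax = -2·Supply - 3  [with Supply=3]  = -9
Profit = -Tax - 3  [with Tax=-9]  = 6
Without intervention: Supply = -Price + 2  [with Price=6]  = -4; Tax = -2·Supply - 3  [with Supply=-4]  = 5; Profit = -Tax - 3  [with Tax=5]  = -8.
Change = 6 − (-8) = 14.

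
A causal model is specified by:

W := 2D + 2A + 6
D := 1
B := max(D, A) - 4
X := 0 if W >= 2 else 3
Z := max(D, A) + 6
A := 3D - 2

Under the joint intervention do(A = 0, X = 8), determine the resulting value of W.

The joint intervention fixes A = 0, X = 8, removing each variable's own equation.
W = 2D + 2A + 6  [with D=1, A=0]  = 8

8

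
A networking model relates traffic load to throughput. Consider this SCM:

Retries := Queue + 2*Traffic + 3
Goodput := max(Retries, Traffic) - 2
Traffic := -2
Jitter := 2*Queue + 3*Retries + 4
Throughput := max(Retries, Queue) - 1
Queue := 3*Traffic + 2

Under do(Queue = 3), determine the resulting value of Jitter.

16

Under do(Queue=3), the mechanism Queue := 3*Traffic + 2 is discarded; Queue is fixed at 3.
Retries = Queue + 2*Traffic + 3  [with Queue=3, Traffic=-2]  = 2
Jitter = 2*Queue + 3*Retries + 4  [with Queue=3, Retries=2]  = 16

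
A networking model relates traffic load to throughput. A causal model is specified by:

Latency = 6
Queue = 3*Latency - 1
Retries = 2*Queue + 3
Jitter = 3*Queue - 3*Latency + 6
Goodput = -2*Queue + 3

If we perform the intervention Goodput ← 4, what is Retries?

do(Goodput=4) replaces the equation Goodput = -2*Queue + 3 with the constant Goodput = 4.
Retries is not downstream of the intervention, so its value is determined by the original equations.
Queue = 3*Latency - 1  [with Latency=6]  = 17
Retries = 2*Queue + 3  [with Queue=17]  = 37

37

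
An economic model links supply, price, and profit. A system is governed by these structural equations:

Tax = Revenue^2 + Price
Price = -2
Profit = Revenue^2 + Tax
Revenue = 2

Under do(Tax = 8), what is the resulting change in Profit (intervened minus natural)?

The intervention breaks the incoming arrows to Tax: Tax = Revenue^2 + Price no longer applies, and Tax = 8.
Profit = Revenue^2 + Tax  [with Revenue=2, Tax=8]  = 12
Without intervention: Tax = Revenue^2 + Price  [with Revenue=2, Price=-2]  = 2; Profit = Revenue^2 + Tax  [with Revenue=2, Tax=2]  = 6.
Change = 12 − 6 = 6.

6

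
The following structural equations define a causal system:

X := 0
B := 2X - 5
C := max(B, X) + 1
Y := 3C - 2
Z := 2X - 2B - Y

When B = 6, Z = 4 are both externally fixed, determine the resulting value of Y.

19

The joint intervention fixes B = 6, Z = 4, removing each variable's own equation.
C = max(B, X) + 1  [with B=6, X=0]  = 7
Y = 3C - 2  [with C=7]  = 19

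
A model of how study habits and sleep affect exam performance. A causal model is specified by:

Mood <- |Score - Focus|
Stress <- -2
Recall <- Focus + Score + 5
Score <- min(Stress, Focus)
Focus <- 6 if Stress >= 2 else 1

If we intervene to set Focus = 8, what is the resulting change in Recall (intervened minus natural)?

do(Focus=8) replaces the equation Focus <- 6 if Stress >= 2 else 1 with the constant Focus = 8.
Score = min(Stress, Focus)  [with Stress=-2, Focus=8]  = -2
Recall = Focus + Score + 5  [with Focus=8, Score=-2]  = 11
Without intervention: Focus = 6 if Stress >= 2 else 1  [with Stress=-2]  = 1; Score = min(Stress, Focus)  [with Stress=-2, Focus=1]  = -2; Recall = Focus + Score + 5  [with Focus=1, Score=-2]  = 4.
Change = 11 − 4 = 7.

7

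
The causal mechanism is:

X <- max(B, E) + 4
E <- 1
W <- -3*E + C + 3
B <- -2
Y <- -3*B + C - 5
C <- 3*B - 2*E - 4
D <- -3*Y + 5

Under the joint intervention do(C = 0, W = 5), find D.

Under do(C = 0, W = 5), each intervened variable's structural equation is replaced by its fixed value.
Y = -3*B + C - 5  [with B=-2, C=0]  = 1
D = -3*Y + 5  [with Y=1]  = 2

2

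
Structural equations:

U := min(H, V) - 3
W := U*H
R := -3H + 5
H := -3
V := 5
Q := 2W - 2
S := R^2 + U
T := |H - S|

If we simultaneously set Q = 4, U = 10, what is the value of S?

Setting Q = 4, U = 10 by intervention discards those variables' equations.
R = -3H + 5  [with H=-3]  = 14
S = R^2 + U  [with R=14, U=10]  = 206

206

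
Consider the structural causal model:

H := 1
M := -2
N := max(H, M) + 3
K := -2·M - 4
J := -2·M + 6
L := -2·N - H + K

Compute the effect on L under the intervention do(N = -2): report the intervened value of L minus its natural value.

12

The intervention breaks the incoming arrows to N: N := max(H, M) + 3 no longer applies, and N = -2.
K = -2·M - 4  [with M=-2]  = 0
L = -2·N - H + K  [with N=-2, H=1, K=0]  = 3
Without intervention: N = max(H, M) + 3  [with H=1, M=-2]  = 4; K = -2·M - 4  [with M=-2]  = 0; L = -2·N - H + K  [with N=4, H=1, K=0]  = -9.
Change = 3 − (-9) = 12.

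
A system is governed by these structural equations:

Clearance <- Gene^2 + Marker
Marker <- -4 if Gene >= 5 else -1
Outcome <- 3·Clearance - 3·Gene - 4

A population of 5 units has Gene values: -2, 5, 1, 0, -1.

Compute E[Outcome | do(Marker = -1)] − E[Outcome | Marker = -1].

10.8

do(Marker=-1) breaks Marker's dependence on Gene. With Marker=-1 fixed, Outcome across the units is 11, 53, -7, -7, -1, mean 9.8.
Conditioning on Marker=-1 selects the 4 unit(s) with Gene ∈ {-2, 1, 0, -1}. Their Outcome values: 11, -7, -7, -1. Mean = -1.
Difference = 9.8 − (-1) = 10.8.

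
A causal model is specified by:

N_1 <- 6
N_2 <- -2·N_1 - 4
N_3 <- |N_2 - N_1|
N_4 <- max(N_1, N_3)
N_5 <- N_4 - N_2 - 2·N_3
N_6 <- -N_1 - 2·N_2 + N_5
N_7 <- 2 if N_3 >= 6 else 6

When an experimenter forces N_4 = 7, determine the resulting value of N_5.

Intervening sets N_4 = 7 and removes its equation (N_4 <- max(N_1, N_3)).
N_2 = -2·N_1 - 4  [with N_1=6]  = -16
N_3 = |N_2 - N_1|  [with N_2=-16, N_1=6]  = 22
N_5 = N_4 - N_2 - 2·N_3  [with N_4=7, N_2=-16, N_3=22]  = -21

-21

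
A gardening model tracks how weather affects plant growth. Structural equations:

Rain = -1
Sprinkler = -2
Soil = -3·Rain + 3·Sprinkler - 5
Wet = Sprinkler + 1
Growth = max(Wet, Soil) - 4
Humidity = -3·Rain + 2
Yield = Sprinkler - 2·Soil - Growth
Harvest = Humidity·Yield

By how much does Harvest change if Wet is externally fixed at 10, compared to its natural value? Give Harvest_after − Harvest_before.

do(Wet=10) replaces the equation Wet = Sprinkler + 1 with the constant Wet = 10.
Soil = -3·Rain + 3·Sprinkler - 5  [with Rain=-1, Sprinkler=-2]  = -8
Growth = max(Wet, Soil) - 4  [with Wet=10, Soil=-8]  = 6
Humidity = -3·Rain + 2  [with Rain=-1]  = 5
Yield = Sprinkler - 2·Soil - Growth  [with Sprinkler=-2, Soil=-8, Growth=6]  = 8
Harvest = Humidity·Yield  [with Humidity=5, Yield=8]  = 40
Without intervention: Soil = -3·Rain + 3·Sprinkler - 5  [with Rain=-1, Sprinkler=-2]  = -8; Wet = Sprinkler + 1  [with Sprinkler=-2]  = -1; Growth = max(Wet, Soil) - 4  [with Wet=-1, Soil=-8]  = -5; Humidity = -3·Rain + 2  [with Rain=-1]  = 5; Yield = Sprinkler - 2·Soil - Growth  [with Sprinkler=-2, Soil=-8, Growth=-5]  = 19; Harvest = Humidity·Yield  [with Humidity=5, Yield=19]  = 95.
Change = 40 − 95 = -55.

-55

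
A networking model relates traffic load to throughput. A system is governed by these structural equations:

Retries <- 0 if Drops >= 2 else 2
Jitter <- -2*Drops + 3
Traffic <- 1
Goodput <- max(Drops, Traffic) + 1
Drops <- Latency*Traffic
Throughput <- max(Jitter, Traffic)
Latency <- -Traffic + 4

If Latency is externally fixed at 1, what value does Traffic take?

Under do(Latency=1), the mechanism Latency <- -Traffic + 4 is discarded; Latency is fixed at 1.
Traffic is not downstream of the intervention, so its value is determined by the original equations.

1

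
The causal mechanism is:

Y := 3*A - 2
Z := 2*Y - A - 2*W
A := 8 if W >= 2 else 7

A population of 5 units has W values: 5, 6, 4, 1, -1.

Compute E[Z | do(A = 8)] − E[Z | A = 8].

4

Every unit gets A=8 under the intervention. Z values become 26, 24, 28, 34, 38; E[Z|do(A=8)] = 30.
E[Z|A=8] averages over only the 3 units with A=8 (W = 5, 6, 4): Z = 26, 24, 28, mean 26.
Difference = 30 − 26 = 4.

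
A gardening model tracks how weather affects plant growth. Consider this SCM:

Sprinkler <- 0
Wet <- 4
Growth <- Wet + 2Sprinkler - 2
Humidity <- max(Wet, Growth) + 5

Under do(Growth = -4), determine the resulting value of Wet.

Under do(Growth=-4), the mechanism Growth <- Wet + 2Sprinkler - 2 is discarded; Growth is fixed at -4.
Since Wet is not a descendant of the intervened variable, it is unaffected.

4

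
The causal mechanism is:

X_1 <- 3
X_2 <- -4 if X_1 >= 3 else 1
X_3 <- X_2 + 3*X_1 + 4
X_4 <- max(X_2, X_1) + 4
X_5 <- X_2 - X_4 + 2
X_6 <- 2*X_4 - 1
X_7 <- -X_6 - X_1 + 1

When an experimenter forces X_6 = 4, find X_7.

Intervening sets X_6 = 4 and removes its equation (X_6 <- 2*X_4 - 1).
X_7 = -X_6 - X_1 + 1  [with X_6=4, X_1=3]  = -6

-6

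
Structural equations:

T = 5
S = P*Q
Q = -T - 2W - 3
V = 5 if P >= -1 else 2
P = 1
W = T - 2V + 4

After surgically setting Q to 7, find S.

The intervention breaks the incoming arrows to Q: Q = -T - 2W - 3 no longer applies, and Q = 7.
S = P*Q  [with P=1, Q=7]  = 7

7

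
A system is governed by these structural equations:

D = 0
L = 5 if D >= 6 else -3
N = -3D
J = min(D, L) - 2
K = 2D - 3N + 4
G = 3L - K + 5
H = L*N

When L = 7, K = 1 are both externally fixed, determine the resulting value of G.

25

Setting L = 7, K = 1 by intervention discards those variables' equations.
G = 3L - K + 5  [with L=7, K=1]  = 25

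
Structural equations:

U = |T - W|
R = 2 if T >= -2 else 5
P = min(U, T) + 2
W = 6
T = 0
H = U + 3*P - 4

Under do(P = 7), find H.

23

The intervention breaks the incoming arrows to P: P = min(U, T) + 2 no longer applies, and P = 7.
U = |T - W|  [with T=0, W=6]  = 6
H = U + 3*P - 4  [with U=6, P=7]  = 23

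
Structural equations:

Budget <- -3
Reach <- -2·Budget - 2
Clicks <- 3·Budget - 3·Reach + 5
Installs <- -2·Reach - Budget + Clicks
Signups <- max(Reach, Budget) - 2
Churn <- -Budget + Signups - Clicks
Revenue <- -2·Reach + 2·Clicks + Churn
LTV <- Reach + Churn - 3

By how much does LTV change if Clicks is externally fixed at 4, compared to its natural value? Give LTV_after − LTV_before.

-20

The intervention breaks the incoming arrows to Clicks: Clicks <- 3·Budget - 3·Reach + 5 no longer applies, and Clicks = 4.
Reach = -2·Budget - 2  [with Budget=-3]  = 4
Signups = max(Reach, Budget) - 2  [with Reach=4, Budget=-3]  = 2
Churn = -Budget + Signups - Clicks  [with Budget=-3, Signups=2, Clicks=4]  = 1
LTV = Reach + Churn - 3  [with Reach=4, Churn=1]  = 2
Without intervention: Reach = -2·Budget - 2  [with Budget=-3]  = 4; Clicks = 3·Budget - 3·Reach + 5  [with Budget=-3, Reach=4]  = -16; Signups = max(Reach, Budget) - 2  [with Reach=4, Budget=-3]  = 2; Churn = -Budget + Signups - Clicks  [with Budget=-3, Signups=2, Clicks=-16]  = 21; LTV = Reach + Churn - 3  [with Reach=4, Churn=21]  = 22.
Change = 2 − 22 = -20.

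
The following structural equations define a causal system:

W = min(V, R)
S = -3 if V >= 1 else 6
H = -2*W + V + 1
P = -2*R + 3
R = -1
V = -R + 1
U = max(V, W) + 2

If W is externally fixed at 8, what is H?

-13

Intervening sets W = 8 and removes its equation (W = min(V, R)).
V = -R + 1  [with R=-1]  = 2
H = -2*W + V + 1  [with W=8, V=2]  = -13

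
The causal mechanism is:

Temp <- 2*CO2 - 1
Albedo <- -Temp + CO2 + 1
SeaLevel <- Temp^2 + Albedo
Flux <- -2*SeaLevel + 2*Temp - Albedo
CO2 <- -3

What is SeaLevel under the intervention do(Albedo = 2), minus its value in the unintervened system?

-3

The intervention breaks the incoming arrows to Albedo: Albedo <- -Temp + CO2 + 1 no longer applies, and Albedo = 2.
Temp = 2*CO2 - 1  [with CO2=-3]  = -7
SeaLevel = Temp^2 + Albedo  [with Temp=-7, Albedo=2]  = 51
Without intervention: Temp = 2*CO2 - 1  [with CO2=-3]  = -7; Albedo = -Temp + CO2 + 1  [with Temp=-7, CO2=-3]  = 5; SeaLevel = Temp^2 + Albedo  [with Temp=-7, Albedo=5]  = 54.
Change = 51 − 54 = -3.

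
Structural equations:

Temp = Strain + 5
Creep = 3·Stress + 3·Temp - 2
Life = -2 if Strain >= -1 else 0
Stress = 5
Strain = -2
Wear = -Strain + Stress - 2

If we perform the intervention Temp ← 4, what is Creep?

The intervention breaks the incoming arrows to Temp: Temp = Strain + 5 no longer applies, and Temp = 4.
Creep = 3·Stress + 3·Temp - 2  [with Stress=5, Temp=4]  = 25

25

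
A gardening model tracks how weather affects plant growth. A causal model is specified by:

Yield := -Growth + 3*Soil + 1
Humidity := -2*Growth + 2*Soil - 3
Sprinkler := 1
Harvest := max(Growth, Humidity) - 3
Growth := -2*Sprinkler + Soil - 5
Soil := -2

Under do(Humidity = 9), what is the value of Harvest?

Under do(Humidity=9), the mechanism Humidity := -2*Growth + 2*Soil - 3 is discarded; Humidity is fixed at 9.
Growth = -2*Sprinkler + Soil - 5  [with Sprinkler=1, Soil=-2]  = -9
Harvest = max(Growth, Humidity) - 3  [with Growth=-9, Humidity=9]  = 6

6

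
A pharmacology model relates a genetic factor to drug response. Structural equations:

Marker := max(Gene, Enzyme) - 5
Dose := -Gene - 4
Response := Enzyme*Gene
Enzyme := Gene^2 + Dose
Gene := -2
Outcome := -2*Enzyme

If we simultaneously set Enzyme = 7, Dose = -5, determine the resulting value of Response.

Setting Enzyme = 7, Dose = -5 by intervention discards those variables' equations.
Response = Enzyme*Gene  [with Enzyme=7, Gene=-2]  = -14

-14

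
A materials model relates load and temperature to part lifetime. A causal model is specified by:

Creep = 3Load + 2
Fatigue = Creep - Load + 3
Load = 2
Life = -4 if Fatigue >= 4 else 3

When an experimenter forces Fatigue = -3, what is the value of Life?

The intervention breaks the incoming arrows to Fatigue: Fatigue = Creep - Load + 3 no longer applies, and Fatigue = -3.
Life = -4 if Fatigue >= 4 else 3  [with Fatigue=-3]  = 3

3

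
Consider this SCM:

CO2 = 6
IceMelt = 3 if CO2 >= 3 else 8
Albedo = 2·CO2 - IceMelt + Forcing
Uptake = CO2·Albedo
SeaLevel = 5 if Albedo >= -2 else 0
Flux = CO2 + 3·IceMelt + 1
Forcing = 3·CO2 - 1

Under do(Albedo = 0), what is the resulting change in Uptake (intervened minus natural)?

-156

The intervention breaks the incoming arrows to Albedo: Albedo = 2·CO2 - IceMelt + Forcing no longer applies, and Albedo = 0.
Uptake = CO2·Albedo  [with CO2=6, Albedo=0]  = 0
Without intervention: Forcing = 3·CO2 - 1  [with CO2=6]  = 17; IceMelt = 3 if CO2 >= 3 else 8  [with CO2=6]  = 3; Albedo = 2·CO2 - IceMelt + Forcing  [with CO2=6, IceMelt=3, Forcing=17]  = 26; Uptake = CO2·Albedo  [with CO2=6, Albedo=26]  = 156.
Change = 0 − 156 = -156.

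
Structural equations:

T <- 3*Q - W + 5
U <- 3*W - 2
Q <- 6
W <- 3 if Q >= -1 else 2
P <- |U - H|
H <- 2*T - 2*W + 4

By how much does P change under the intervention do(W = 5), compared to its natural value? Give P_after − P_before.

Under do(W=5), the mechanism W <- 3 if Q >= -1 else 2 is discarded; W is fixed at 5.
T = 3*Q - W + 5  [with Q=6, W=5]  = 18
H = 2*T - 2*W + 4  [with T=18, W=5]  = 30
U = 3*W - 2  [with W=5]  = 13
P = |U - H|  [with U=13, H=30]  = 17
Without intervention: W = 3 if Q >= -1 else 2  [with Q=6]  = 3; T = 3*Q - W + 5  [with Q=6, W=3]  = 20; H = 2*T - 2*W + 4  [with T=20, W=3]  = 38; U = 3*W - 2  [with W=3]  = 7; P = |U - H|  [with U=7, H=38]  = 31.
Change = 17 − 31 = -14.

-14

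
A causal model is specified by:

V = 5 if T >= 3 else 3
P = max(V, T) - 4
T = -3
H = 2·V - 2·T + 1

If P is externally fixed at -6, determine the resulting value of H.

The intervention breaks the incoming arrows to P: P = max(V, T) - 4 no longer applies, and P = -6.
H is not downstream of the intervention, so its value is determined by the original equations.
V = 5 if T >= 3 else 3  [with T=-3]  = 3
H = 2·V - 2·T + 1  [with V=3, T=-3]  = 13

13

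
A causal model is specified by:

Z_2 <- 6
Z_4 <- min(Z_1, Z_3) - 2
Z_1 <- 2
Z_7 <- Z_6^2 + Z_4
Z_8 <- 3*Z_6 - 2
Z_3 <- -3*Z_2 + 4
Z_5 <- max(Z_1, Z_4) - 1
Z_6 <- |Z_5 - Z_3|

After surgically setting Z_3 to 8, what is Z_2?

Under do(Z_3=8), the mechanism Z_3 <- -3*Z_2 + 4 is discarded; Z_3 is fixed at 8.
Since Z_2 is not a descendant of the intervened variable, it is unaffected.

6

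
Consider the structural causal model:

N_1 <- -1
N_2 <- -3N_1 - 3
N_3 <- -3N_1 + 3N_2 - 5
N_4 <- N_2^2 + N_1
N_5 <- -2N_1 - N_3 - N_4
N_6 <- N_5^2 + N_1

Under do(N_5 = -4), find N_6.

The intervention breaks the incoming arrows to N_5: N_5 <- -2N_1 - N_3 - N_4 no longer applies, and N_5 = -4.
N_6 = N_5^2 + N_1  [with N_5=-4, N_1=-1]  = 15

15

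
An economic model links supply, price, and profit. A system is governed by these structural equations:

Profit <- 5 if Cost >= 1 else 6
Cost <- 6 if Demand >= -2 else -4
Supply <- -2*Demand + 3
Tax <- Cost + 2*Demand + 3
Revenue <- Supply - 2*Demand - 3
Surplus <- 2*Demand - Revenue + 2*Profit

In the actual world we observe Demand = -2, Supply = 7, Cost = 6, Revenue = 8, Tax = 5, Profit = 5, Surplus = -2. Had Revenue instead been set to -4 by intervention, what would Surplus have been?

The intervention breaks the incoming arrows to Revenue: Revenue <- Supply - 2*Demand - 3 no longer applies, and Revenue = -4.
Cost = 6 if Demand >= -2 else -4  [with Demand=-2]  = 6
Profit = 5 if Cost >= 1 else 6  [with Cost=6]  = 5
Surplus = 2*Demand - Revenue + 2*Profit  [with Demand=-2, Revenue=-4, Profit=5]  = 10

10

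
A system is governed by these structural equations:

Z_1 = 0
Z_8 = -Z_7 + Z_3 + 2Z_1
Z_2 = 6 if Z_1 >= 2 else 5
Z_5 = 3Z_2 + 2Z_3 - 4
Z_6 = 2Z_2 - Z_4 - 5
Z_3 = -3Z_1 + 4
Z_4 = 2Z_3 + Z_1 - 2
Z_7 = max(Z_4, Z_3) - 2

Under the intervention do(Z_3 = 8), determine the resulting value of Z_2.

Under do(Z_3=8), the mechanism Z_3 = -3Z_1 + 4 is discarded; Z_3 is fixed at 8.
Since Z_2 is not a descendant of the intervened variable, it is unaffected.
Z_2 = 6 if Z_1 >= 2 else 5  [with Z_1=0]  = 5

5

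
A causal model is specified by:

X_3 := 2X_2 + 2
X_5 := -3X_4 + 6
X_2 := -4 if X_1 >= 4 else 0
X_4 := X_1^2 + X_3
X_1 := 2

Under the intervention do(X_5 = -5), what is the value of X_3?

2

do(X_5=-5) replaces the equation X_5 := -3X_4 + 6 with the constant X_5 = -5.
X_3 is not downstream of the intervention, so its value is determined by the original equations.
X_2 = -4 if X_1 >= 4 else 0  [with X_1=2]  = 0
X_3 = 2X_2 + 2  [with X_2=0]  = 2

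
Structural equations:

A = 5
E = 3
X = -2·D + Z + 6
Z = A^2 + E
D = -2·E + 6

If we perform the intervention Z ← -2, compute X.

Intervening sets Z = -2 and removes its equation (Z = A^2 + E).
D = -2·E + 6  [with E=3]  = 0
X = -2·D + Z + 6  [with D=0, Z=-2]  = 4

4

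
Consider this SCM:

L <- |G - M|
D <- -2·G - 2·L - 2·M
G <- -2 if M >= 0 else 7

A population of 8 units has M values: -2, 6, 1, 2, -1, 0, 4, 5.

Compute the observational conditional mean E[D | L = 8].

-26

Observing L=8 restricts to units where L's equation naturally yields 8: M ∈ {6, -1}. In that subpopulation D = -24, -28, mean -26.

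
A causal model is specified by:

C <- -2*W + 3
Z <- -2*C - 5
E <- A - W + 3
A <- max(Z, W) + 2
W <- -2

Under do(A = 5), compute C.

7

The intervention breaks the incoming arrows to A: A <- max(Z, W) + 2 no longer applies, and A = 5.
Since C is not a descendant of the intervened variable, it is unaffected.
C = -2*W + 3  [with W=-2]  = 7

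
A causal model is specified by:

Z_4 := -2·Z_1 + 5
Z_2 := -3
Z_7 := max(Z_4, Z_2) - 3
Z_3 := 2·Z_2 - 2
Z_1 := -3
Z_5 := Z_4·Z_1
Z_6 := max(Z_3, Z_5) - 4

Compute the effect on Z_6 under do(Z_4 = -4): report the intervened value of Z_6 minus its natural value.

Under do(Z_4=-4), the mechanism Z_4 := -2·Z_1 + 5 is discarded; Z_4 is fixed at -4.
Z_3 = 2·Z_2 - 2  [with Z_2=-3]  = -8
Z_5 = Z_4·Z_1  [with Z_4=-4, Z_1=-3]  = 12
Z_6 = max(Z_3, Z_5) - 4  [with Z_3=-8, Z_5=12]  = 8
Without intervention: Z_3 = 2·Z_2 - 2  [with Z_2=-3]  = -8; Z_4 = -2·Z_1 + 5  [with Z_1=-3]  = 11; Z_5 = Z_4·Z_1  [with Z_4=11, Z_1=-3]  = -33; Z_6 = max(Z_3, Z_5) - 4  [with Z_3=-8, Z_5=-33]  = -12.
Change = 8 − (-12) = 20.

20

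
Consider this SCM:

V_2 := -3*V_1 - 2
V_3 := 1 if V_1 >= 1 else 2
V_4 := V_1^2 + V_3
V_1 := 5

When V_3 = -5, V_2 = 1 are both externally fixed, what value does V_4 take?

20

The joint intervention fixes V_3 = -5, V_2 = 1, removing each variable's own equation.
V_4 = V_1^2 + V_3  [with V_1=5, V_3=-5]  = 20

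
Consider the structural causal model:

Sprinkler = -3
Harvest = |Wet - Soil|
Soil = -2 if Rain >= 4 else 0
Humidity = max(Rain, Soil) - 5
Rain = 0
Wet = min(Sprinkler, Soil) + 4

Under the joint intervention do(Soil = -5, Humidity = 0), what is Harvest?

4

Setting Soil = -5, Humidity = 0 by intervention discards those variables' equations.
Wet = min(Sprinkler, Soil) + 4  [with Sprinkler=-3, Soil=-5]  = -1
Harvest = |Wet - Soil|  [with Wet=-1, Soil=-5]  = 4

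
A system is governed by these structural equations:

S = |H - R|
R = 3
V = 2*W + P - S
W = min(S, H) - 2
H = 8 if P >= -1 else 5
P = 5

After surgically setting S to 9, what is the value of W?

6

Intervening sets S = 9 and removes its equation (S = |H - R|).
H = 8 if P >= -1 else 5  [with P=5]  = 8
W = min(S, H) - 2  [with S=9, H=8]  = 6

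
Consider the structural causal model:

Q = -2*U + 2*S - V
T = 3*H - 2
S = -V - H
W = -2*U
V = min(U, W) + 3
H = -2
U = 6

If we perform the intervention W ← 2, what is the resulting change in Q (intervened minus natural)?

The intervention breaks the incoming arrows to W: W = -2*U no longer applies, and W = 2.
V = min(U, W) + 3  [with U=6, W=2]  = 5
S = -V - H  [with V=5, H=-2]  = -3
Q = -2*U + 2*S - V  [with U=6, S=-3, V=5]  = -23
Without intervention: W = -2*U  [with U=6]  = -12; V = min(U, W) + 3  [with U=6, W=-12]  = -9; S = -V - H  [with V=-9, H=-2]  = 11; Q = -2*U + 2*S - V  [with U=6, S=11, V=-9]  = 19.
Change = -23 − 19 = -42.

-42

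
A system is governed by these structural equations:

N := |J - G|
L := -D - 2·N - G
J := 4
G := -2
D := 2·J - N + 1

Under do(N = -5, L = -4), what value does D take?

The joint intervention fixes N = -5, L = -4, removing each variable's own equation.
D = 2·J - N + 1  [with J=4, N=-5]  = 14

14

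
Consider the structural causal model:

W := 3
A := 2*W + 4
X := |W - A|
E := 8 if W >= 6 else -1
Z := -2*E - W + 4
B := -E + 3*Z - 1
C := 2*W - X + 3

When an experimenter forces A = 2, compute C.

8

Under do(A=2), the mechanism A := 2*W + 4 is discarded; A is fixed at 2.
X = |W - A|  [with W=3, A=2]  = 1
C = 2*W - X + 3  [with W=3, X=1]  = 8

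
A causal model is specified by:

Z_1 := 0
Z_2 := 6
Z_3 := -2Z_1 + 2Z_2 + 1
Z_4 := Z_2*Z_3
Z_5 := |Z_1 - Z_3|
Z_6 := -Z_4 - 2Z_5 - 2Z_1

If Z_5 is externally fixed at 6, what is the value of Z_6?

-90

The intervention breaks the incoming arrows to Z_5: Z_5 := |Z_1 - Z_3| no longer applies, and Z_5 = 6.
Z_3 = -2Z_1 + 2Z_2 + 1  [with Z_1=0, Z_2=6]  = 13
Z_4 = Z_2*Z_3  [with Z_2=6, Z_3=13]  = 78
Z_6 = -Z_4 - 2Z_5 - 2Z_1  [with Z_4=78, Z_5=6, Z_1=0]  = -90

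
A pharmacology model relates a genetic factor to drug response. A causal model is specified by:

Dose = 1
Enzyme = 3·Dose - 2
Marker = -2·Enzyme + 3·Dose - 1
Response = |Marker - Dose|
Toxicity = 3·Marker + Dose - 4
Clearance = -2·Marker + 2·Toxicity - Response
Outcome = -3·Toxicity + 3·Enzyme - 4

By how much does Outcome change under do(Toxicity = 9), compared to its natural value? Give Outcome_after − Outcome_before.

Under do(Toxicity=9), the mechanism Toxicity = 3·Marker + Dose - 4 is discarded; Toxicity is fixed at 9.
Enzyme = 3·Dose - 2  [with Dose=1]  = 1
Outcome = -3·Toxicity + 3·Enzyme - 4  [with Toxicity=9, Enzyme=1]  = -28
Without intervention: Enzyme = 3·Dose - 2  [with Dose=1]  = 1; Marker = -2·Enzyme + 3·Dose - 1  [with Enzyme=1, Dose=1]  = 0; Toxicity = 3·Marker + Dose - 4  [with Marker=0, Dose=1]  = -3; Outcome = -3·Toxicity + 3·Enzyme - 4  [with Toxicity=-3, Enzyme=1]  = 8.
Change = -28 − 8 = -36.

-36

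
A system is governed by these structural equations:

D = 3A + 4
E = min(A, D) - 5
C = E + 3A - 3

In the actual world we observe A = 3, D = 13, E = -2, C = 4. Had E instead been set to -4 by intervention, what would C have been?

The intervention breaks the incoming arrows to E: E = min(A, D) - 5 no longer applies, and E = -4.
C = E + 3A - 3  [with E=-4, A=3]  = 2

2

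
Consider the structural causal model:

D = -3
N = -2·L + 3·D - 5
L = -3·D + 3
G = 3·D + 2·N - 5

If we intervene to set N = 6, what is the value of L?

Under do(N=6), the mechanism N = -2·L + 3·D - 5 is discarded; N is fixed at 6.
Since L is not a descendant of the intervened variable, it is unaffected.
L = -3·D + 3  [with D=-3]  = 12

12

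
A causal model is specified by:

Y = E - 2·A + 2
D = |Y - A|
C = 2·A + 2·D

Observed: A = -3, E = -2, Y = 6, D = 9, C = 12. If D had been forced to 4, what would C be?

Intervening sets D = 4 and removes its equation (D = |Y - A|).
C = 2·A + 2·D  [with A=-3, D=4]  = 2

2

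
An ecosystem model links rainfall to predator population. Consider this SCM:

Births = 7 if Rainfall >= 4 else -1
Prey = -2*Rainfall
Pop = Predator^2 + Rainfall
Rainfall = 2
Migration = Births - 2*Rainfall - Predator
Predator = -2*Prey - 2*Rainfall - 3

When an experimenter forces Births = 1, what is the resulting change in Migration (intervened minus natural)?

Intervening sets Births = 1 and removes its equation (Births = 7 if Rainfall >= 4 else -1).
Prey = -2*Rainfall  [with Rainfall=2]  = -4
Predator = -2*Prey - 2*Rainfall - 3  [with Prey=-4, Rainfall=2]  = 1
Migration = Births - 2*Rainfall - Predator  [with Births=1, Rainfall=2, Predator=1]  = -4
Without intervention: Prey = -2*Rainfall  [with Rainfall=2]  = -4; Predator = -2*Prey - 2*Rainfall - 3  [with Prey=-4, Rainfall=2]  = 1; Births = 7 if Rainfall >= 4 else -1  [with Rainfall=2]  = -1; Migration = Births - 2*Rainfall - Predator  [with Births=-1, Rainfall=2, Predator=1]  = -6.
Change = -4 − (-6) = 2.

2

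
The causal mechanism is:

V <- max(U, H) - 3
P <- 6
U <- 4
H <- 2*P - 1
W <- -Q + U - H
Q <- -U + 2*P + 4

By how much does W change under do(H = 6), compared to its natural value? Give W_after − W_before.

The intervention breaks the incoming arrows to H: H <- 2*P - 1 no longer applies, and H = 6.
Q = -U + 2*P + 4  [with U=4, P=6]  = 12
W = -Q + U - H  [with Q=12, U=4, H=6]  = -14
Without intervention: H = 2*P - 1  [with P=6]  = 11; Q = -U + 2*P + 4  [with U=4, P=6]  = 12; W = -Q + U - H  [with Q=12, U=4, H=11]  = -19.
Change = -14 − (-19) = 5.

5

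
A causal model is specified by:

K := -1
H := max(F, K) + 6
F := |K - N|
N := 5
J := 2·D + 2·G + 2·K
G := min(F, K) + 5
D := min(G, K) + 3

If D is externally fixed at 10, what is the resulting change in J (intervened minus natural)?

16

Under do(D=10), the mechanism D := min(G, K) + 3 is discarded; D is fixed at 10.
F = |K - N|  [with K=-1, N=5]  = 6
G = min(F, K) + 5  [with F=6, K=-1]  = 4
J = 2·D + 2·G + 2·K  [with D=10, G=4, K=-1]  = 26
Without intervention: F = |K - N|  [with K=-1, N=5]  = 6; G = min(F, K) + 5  [with F=6, K=-1]  = 4; D = min(G, K) + 3  [with G=4, K=-1]  = 2; J = 2·D + 2·G + 2·K  [with D=2, G=4, K=-1]  = 10.
Change = 26 − 10 = 16.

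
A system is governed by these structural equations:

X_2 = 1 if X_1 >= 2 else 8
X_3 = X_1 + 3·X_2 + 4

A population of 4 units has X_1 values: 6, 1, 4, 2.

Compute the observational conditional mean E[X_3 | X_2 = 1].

Observing X_2=1 restricts to units where X_2's equation naturally yields 1: X_1 ∈ {6, 4, 2}. In that subpopulation X_3 = 13, 11, 9, mean 11.

11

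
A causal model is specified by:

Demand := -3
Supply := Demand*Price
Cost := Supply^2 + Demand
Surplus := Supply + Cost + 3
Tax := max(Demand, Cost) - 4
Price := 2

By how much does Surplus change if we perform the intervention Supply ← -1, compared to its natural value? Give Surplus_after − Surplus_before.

The intervention breaks the incoming arrows to Supply: Supply := Demand*Price no longer applies, and Supply = -1.
Cost = Supply^2 + Demand  [with Supply=-1, Demand=-3]  = -2
Surplus = Supply + Cost + 3  [with Supply=-1, Cost=-2]  = 0
Without intervention: Supply = Demand*Price  [with Demand=-3, Price=2]  = -6; Cost = Supply^2 + Demand  [with Supply=-6, Demand=-3]  = 33; Surplus = Supply + Cost + 3  [with Supply=-6, Cost=33]  = 30.
Change = 0 − 30 = -30.

-30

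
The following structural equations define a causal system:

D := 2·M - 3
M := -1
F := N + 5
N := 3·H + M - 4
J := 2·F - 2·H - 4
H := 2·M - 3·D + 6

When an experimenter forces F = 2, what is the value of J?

The intervention breaks the incoming arrows to F: F := N + 5 no longer applies, and F = 2.
D = 2·M - 3  [with M=-1]  = -5
H = 2·M - 3·D + 6  [with M=-1, D=-5]  = 19
J = 2·F - 2·H - 4  [with F=2, H=19]  = -38

-38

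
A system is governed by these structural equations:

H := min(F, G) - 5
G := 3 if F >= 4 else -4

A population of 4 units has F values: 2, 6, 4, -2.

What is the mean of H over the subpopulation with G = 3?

Conditioning on G=3 selects the 2 unit(s) with F ∈ {6, 4}. Their H values: -2, -2. Mean = -2.

-2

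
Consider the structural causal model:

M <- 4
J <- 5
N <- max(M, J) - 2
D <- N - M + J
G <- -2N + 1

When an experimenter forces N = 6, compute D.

The intervention breaks the incoming arrows to N: N <- max(M, J) - 2 no longer applies, and N = 6.
D = N - M + J  [with N=6, M=4, J=5]  = 7

7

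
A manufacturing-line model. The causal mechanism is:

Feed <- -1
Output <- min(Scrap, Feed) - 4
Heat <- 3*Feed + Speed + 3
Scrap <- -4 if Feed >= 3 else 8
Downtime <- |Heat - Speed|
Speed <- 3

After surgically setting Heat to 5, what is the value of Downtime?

2

The intervention breaks the incoming arrows to Heat: Heat <- 3*Feed + Speed + 3 no longer applies, and Heat = 5.
Downtime = |Heat - Speed|  [with Heat=5, Speed=3]  = 2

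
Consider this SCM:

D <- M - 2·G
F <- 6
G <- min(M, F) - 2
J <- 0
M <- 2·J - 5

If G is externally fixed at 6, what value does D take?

Intervening sets G = 6 and removes its equation (G <- min(M, F) - 2).
M = 2·J - 5  [with J=0]  = -5
D = M - 2·G  [with M=-5, G=6]  = -17

-17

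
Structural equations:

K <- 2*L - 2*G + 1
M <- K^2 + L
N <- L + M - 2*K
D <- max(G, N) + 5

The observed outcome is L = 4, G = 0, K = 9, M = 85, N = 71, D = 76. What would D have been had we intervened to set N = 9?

The intervention breaks the incoming arrows to N: N <- L + M - 2*K no longer applies, and N = 9.
D = max(G, N) + 5  [with G=0, N=9]  = 14

14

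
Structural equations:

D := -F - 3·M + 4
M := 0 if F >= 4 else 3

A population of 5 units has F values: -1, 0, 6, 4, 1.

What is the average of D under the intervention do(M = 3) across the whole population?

do(M=3) breaks M's dependence on F. With M=3 fixed, D across the units is -4, -5, -11, -9, -6, mean -7.

-7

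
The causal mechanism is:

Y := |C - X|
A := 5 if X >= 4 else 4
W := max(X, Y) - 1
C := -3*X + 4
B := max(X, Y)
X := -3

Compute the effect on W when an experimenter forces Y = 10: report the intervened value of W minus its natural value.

-6

Intervening sets Y = 10 and removes its equation (Y := |C - X|).
W = max(X, Y) - 1  [with X=-3, Y=10]  = 9
Without intervention: C = -3*X + 4  [with X=-3]  = 13; Y = |C - X|  [with C=13, X=-3]  = 16; W = max(X, Y) - 1  [with X=-3, Y=16]  = 15.
Change = 9 − 15 = -6.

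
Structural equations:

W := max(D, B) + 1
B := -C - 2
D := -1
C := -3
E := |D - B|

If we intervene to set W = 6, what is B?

Under do(W=6), the mechanism W := max(D, B) + 1 is discarded; W is fixed at 6.
Since B is not a descendant of the intervened variable, it is unaffected.
B = -C - 2  [with C=-3]  = 1

1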